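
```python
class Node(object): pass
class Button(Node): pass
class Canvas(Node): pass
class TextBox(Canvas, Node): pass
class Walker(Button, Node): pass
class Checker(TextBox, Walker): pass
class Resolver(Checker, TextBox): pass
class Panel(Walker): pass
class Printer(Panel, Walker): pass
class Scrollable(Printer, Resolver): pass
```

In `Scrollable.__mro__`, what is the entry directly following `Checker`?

L[Scrollable] = Scrollable + merge(L[Printer], L[Resolver], [Printer Resolver])
  take Printer:  [Printer Panel Walker Button Node object] + [Resolver Checker TextBox Canvas Walker Button Node object] + [Printer Resolver]
  take Panel:  [Panel Walker Button Node object] + [Resolver Checker TextBox Canvas Walker Button Node object] + [Resolver]
  take Resolver:  [Walker Button Node object] + [Resolver Checker TextBox Canvas Walker Button Node object] + [Resolver]
  take Checker:  [Walker Button Node object] + [Checker TextBox Canvas Walker Button Node object]
  take TextBox:  [Walker Button Node object] + [TextBox Canvas Walker Button Node object]
  take Canvas:  [Walker Button Node object] + [Canvas Walker Button Node object]
  take Walker:  [Walker Button Node object] + [Walker Button Node object]
  take Button:  [Button Node object] + [Button Node object]
  take Node:  [Node object] + [Node object]
  take object:  [object] + [object]
MRO: Scrollable Printer Panel Resolver Checker TextBox Canvas Walker Button Node object
Checker is at position 4; next is TextBox.

TextBox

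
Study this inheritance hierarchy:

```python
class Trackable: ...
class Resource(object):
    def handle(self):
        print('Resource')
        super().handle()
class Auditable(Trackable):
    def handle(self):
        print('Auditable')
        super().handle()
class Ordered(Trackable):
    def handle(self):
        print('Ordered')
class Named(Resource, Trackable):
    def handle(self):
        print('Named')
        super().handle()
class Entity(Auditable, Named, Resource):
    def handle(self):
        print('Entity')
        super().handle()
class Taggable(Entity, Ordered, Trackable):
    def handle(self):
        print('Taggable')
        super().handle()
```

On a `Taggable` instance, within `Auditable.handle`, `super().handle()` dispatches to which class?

L[Taggable] = Taggable + merge(L[Entity], L[Ordered], L[Trackable], [Entity Ordered Trackable])
  take Entity:  [Entity Auditable Named Resource Trackable object] + [Ordered Trackable object] + [Trackable object] + [Entity Ordered Trackable]
  take Auditable:  [Auditable Named Resource Trackable object] + [Ordered Trackable object] + [Trackable object] + [Ordered Trackable]
  take Named:  [Named Resource Trackable object] + [Ordered Trackable object] + [Trackable object] + [Ordered Trackable]
  take Resource:  [Resource Trackable object] + [Ordered Trackable object] + [Trackable object] + [Ordered Trackable]
  take Ordered:  [Trackable object] + [Ordered Trackable object] + [Trackable object] + [Ordered Trackable]
  take Trackable:  [Trackable object] + [Trackable object] + [Trackable object] + [Trackable]
  take object:  [object] + [object] + [object]
MRO: Taggable Entity Auditable Named Resource Ordered Trackable object
super() in Auditable.handle on a Taggable instance goes to the class after Auditable in Taggable's MRO: Named.

Named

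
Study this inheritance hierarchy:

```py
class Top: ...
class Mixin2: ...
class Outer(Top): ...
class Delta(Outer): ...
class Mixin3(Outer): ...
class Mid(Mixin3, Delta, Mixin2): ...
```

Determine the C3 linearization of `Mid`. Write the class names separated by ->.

Mid -> Mixin3 -> Delta -> Outer -> Top -> Mixin2 -> object

L[Mid] = Mid + merge(L[Mixin3], L[Delta], L[Mixin2], [Mixin3 Delta Mixin2])
  take Mixin3:  [Mixin3 Outer Top object] + [Delta Outer Top object] + [Mixin2 object] + [Mixin3 Delta Mixin2]
  take Delta:  [Outer Top object] + [Delta Outer Top object] + [Mixin2 object] + [Delta Mixin2]
  take Outer:  [Outer Top object] + [Outer Top object] + [Mixin2 object] + [Mixin2]
  take Top:  [Top object] + [Top object] + [Mixin2 object] + [Mixin2]
  take Mixin2:  [object] + [object] + [Mixin2 object] + [Mixin2]
  take object:  [object] + [object] + [object]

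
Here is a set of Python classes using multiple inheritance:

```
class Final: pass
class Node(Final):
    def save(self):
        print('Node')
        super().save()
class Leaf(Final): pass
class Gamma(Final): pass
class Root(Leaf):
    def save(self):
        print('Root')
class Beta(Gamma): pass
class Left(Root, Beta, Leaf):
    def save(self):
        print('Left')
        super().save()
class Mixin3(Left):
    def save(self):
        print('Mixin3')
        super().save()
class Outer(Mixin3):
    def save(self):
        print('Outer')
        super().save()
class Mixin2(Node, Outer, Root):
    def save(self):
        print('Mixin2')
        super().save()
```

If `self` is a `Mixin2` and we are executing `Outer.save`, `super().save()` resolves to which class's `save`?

L[Mixin2] = Mixin2 + merge(L[Node], L[Outer], L[Root], [Node Outer Root])
  take Node:  [Node Final object] + [Outer Mixin3 Left Root Beta Leaf Gamma Final object] + [Root Leaf Final object] + [Node Outer Root]
  take Outer:  [Final object] + [Outer Mixin3 Left Root Beta Leaf Gamma Final object] + [Root Leaf Final object] + [Outer Root]
  take Mixin3:  [Final object] + [Mixin3 Left Root Beta Leaf Gamma Final object] + [Root Leaf Final object] + [Root]
  take Left:  [Final object] + [Left Root Beta Leaf Gamma Final object] + [Root Leaf Final object] + [Root]
  take Root:  [Final object] + [Root Beta Leaf Gamma Final object] + [Root Leaf Final object] + [Root]
  take Beta:  [Final object] + [Beta Leaf Gamma Final object] + [Leaf Final object]
  take Leaf:  [Final object] + [Leaf Gamma Final object] + [Leaf Final object]
  take Gamma:  [Final object] + [Gamma Final object] + [Final object]
  take Final:  [Final object] + [Final object] + [Final object]
  take object:  [object] + [object] + [object]
MRO: Mixin2 Node Outer Mixin3 Left Root Beta Leaf Gamma Final object
super() in Outer.save on a Mixin2 instance goes to the class after Outer in Mixin2's MRO: Mixin3.

Mixin3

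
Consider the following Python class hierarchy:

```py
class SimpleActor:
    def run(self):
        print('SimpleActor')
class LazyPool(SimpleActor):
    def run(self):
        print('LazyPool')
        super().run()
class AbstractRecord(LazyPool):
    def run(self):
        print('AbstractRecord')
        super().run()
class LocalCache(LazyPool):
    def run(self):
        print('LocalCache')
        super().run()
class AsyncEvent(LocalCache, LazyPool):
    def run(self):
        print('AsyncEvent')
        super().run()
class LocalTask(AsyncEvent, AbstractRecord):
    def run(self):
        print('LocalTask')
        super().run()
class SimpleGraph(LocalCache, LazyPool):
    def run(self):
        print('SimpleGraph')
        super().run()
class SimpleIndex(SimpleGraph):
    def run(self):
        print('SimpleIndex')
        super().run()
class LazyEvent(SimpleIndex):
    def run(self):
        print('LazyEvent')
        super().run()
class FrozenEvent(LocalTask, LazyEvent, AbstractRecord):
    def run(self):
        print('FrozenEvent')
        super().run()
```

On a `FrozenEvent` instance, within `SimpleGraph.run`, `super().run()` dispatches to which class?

L[FrozenEvent] = FrozenEvent + merge(L[LocalTask], L[LazyEvent], L[AbstractRecord], [LocalTask LazyEvent AbstractRecord])
  take LocalTask:  [LocalTask AsyncEvent LocalCache AbstractRecord LazyPool SimpleActor object] + [LazyEvent SimpleIndex SimpleGraph LocalCache LazyPool SimpleActor object] + [AbstractRecord LazyPool SimpleActor object] + [LocalTask LazyEvent AbstractRecord]
  take AsyncEvent:  [AsyncEvent LocalCache AbstractRecord LazyPool SimpleActor object] + [LazyEvent SimpleIndex SimpleGraph LocalCache LazyPool SimpleActor object] + [AbstractRecord LazyPool SimpleActor object] + [LazyEvent AbstractRecord]
  take LazyEvent:  [LocalCache AbstractRecord LazyPool SimpleActor object] + [LazyEvent SimpleIndex SimpleGraph LocalCache LazyPool SimpleActor object] + [AbstractRecord LazyPool SimpleActor object] + [LazyEvent AbstractRecord]
  take SimpleIndex:  [LocalCache AbstractRecord LazyPool SimpleActor object] + [SimpleIndex SimpleGraph LocalCache LazyPool SimpleActor object] + [AbstractRecord LazyPool SimpleActor object] + [AbstractRecord]
  take SimpleGraph:  [LocalCache AbstractRecord LazyPool SimpleActor object] + [SimpleGraph LocalCache LazyPool SimpleActor object] + [AbstractRecord LazyPool SimpleActor object] + [AbstractRecord]
  take LocalCache:  [LocalCache AbstractRecord LazyPool SimpleActor object] + [LocalCache LazyPool SimpleActor object] + [AbstractRecord LazyPool SimpleActor object] + [AbstractRecord]
  take AbstractRecord:  [AbstractRecord LazyPool SimpleActor object] + [LazyPool SimpleActor object] + [AbstractRecord LazyPool SimpleActor object] + [AbstractRecord]
  take LazyPool:  [LazyPool SimpleActor object] + [LazyPool SimpleActor object] + [LazyPool SimpleActor object]
  take SimpleActor:  [SimpleActor object] + [SimpleActor object] + [SimpleActor object]
  take object:  [object] + [object] + [object]
MRO: FrozenEvent LocalTask AsyncEvent LazyEvent SimpleIndex SimpleGraph LocalCache AbstractRecord LazyPool SimpleActor object
super() in SimpleGraph.run on a FrozenEvent instance goes to the class after SimpleGraph in FrozenEvent's MRO: LocalCache.

LocalCache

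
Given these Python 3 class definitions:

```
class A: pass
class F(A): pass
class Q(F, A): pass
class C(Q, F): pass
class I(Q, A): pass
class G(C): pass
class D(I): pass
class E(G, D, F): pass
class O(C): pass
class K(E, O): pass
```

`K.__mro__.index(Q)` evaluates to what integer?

7

L[K] = K + merge(L[E], L[O], [E O])
  take E:  [E G C D I Q F A object] + [O C Q F A object] + [E O]
  take G:  [G C D I Q F A object] + [O C Q F A object] + [O]
  take O:  [C D I Q F A object] + [O C Q F A object] + [O]
  take C:  [C D I Q F A object] + [C Q F A object]
  take D:  [D I Q F A object] + [Q F A object]
  take I:  [I Q F A object] + [Q F A object]
  take Q:  [Q F A object] + [Q F A object]
  take F:  [F A object] + [F A object]
  take A:  [A object] + [A object]
  take object:  [object] + [object]
MRO: K E G O C D I Q F A object
Q sits at index 7.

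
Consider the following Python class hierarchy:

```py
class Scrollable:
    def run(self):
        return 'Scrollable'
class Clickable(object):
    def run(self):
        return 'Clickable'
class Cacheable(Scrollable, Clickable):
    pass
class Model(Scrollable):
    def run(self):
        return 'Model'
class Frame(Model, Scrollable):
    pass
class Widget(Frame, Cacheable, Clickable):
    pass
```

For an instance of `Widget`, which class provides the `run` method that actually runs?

Model

L[Widget] = Widget + merge(L[Frame], L[Cacheable], L[Clickable], [Frame Cacheable Clickable])
  take Frame:  [Frame Model Scrollable object] + [Cacheable Scrollable Clickable object] + [Clickable object] + [Frame Cacheable Clickable]
  take Model:  [Model Scrollable object] + [Cacheable Scrollable Clickable object] + [Clickable object] + [Cacheable Clickable]
  take Cacheable:  [Scrollable object] + [Cacheable Scrollable Clickable object] + [Clickable object] + [Cacheable Clickable]
  take Scrollable:  [Scrollable object] + [Scrollable Clickable object] + [Clickable object] + [Clickable]
  take Clickable:  [object] + [Clickable object] + [Clickable object] + [Clickable]
  take object:  [object] + [object] + [object]
MRO: Widget Frame Model Cacheable Scrollable Clickable object
run is defined in: Clickable, Model, Scrollable. First along the MRO is Model.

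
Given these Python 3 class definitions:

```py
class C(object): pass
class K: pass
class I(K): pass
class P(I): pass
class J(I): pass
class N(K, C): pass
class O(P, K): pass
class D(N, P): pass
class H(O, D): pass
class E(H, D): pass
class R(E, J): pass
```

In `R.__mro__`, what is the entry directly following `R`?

E

L[R] = R + merge(L[E], L[J], [E J])
  take E:  [E H O D N P I K C object] + [J I K object] + [E J]
  take H:  [H O D N P I K C object] + [J I K object] + [J]
  take O:  [O D N P I K C object] + [J I K object] + [J]
  take D:  [D N P I K C object] + [J I K object] + [J]
  take N:  [N P I K C object] + [J I K object] + [J]
  take P:  [P I K C object] + [J I K object] + [J]
  take J:  [I K C object] + [J I K object] + [J]
  take I:  [I K C object] + [I K object]
  take K:  [K C object] + [K object]
  take C:  [C object] + [object]
  take object:  [object] + [object]
MRO: R E H O D N P J I K C object
R is at position 0; next is E.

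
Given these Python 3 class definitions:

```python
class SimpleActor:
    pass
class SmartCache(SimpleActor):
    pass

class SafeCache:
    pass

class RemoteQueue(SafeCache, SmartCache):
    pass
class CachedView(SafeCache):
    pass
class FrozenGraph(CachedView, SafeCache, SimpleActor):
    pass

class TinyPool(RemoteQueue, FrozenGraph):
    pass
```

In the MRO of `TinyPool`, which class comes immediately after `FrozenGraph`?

CachedView

L[TinyPool] = TinyPool + merge(L[RemoteQueue], L[FrozenGraph], [RemoteQueue FrozenGraph])
  take RemoteQueue:  [RemoteQueue SafeCache SmartCache SimpleActor object] + [FrozenGraph CachedView SafeCache SimpleActor object] + [RemoteQueue FrozenGraph]
  take FrozenGraph:  [SafeCache SmartCache SimpleActor object] + [FrozenGraph CachedView SafeCache SimpleActor object] + [FrozenGraph]
  take CachedView:  [SafeCache SmartCache SimpleActor object] + [CachedView SafeCache SimpleActor object]
  take SafeCache:  [SafeCache SmartCache SimpleActor object] + [SafeCache SimpleActor object]
  take SmartCache:  [SmartCache SimpleActor object] + [SimpleActor object]
  take SimpleActor:  [SimpleActor object] + [SimpleActor object]
  take object:  [object] + [object]
MRO: TinyPool RemoteQueue FrozenGraph CachedView SafeCache SmartCache SimpleActor object
FrozenGraph is at position 2; next is CachedView.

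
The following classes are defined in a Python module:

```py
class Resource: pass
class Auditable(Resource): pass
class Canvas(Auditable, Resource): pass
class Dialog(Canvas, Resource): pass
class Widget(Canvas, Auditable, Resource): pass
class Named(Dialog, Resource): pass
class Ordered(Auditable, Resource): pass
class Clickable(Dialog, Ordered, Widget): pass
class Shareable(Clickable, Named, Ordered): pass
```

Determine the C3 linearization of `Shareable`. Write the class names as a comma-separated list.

Shareable, Clickable, Named, Dialog, Ordered, Widget, Canvas, Auditable, Resource, object

L[Shareable] = Shareable + merge(L[Clickable], L[Named], L[Ordered], [Clickable Named Ordered])
  take Clickable:  [Clickable Dialog Ordered Widget Canvas Auditable Resource object] + [Named Dialog Canvas Auditable Resource object] + [Ordered Auditable Resource object] + [Clickable Named Ordered]
  take Named:  [Dialog Ordered Widget Canvas Auditable Resource object] + [Named Dialog Canvas Auditable Resource object] + [Ordered Auditable Resource object] + [Named Ordered]
  take Dialog:  [Dialog Ordered Widget Canvas Auditable Resource object] + [Dialog Canvas Auditable Resource object] + [Ordered Auditable Resource object] + [Ordered]
  take Ordered:  [Ordered Widget Canvas Auditable Resource object] + [Canvas Auditable Resource object] + [Ordered Auditable Resource object] + [Ordered]
  take Widget:  [Widget Canvas Auditable Resource object] + [Canvas Auditable Resource object] + [Auditable Resource object]
  take Canvas:  [Canvas Auditable Resource object] + [Canvas Auditable Resource object] + [Auditable Resource object]
  take Auditable:  [Auditable Resource object] + [Auditable Resource object] + [Auditable Resource object]
  take Resource:  [Resource object] + [Resource object] + [Resource object]
  take object:  [object] + [object] + [object]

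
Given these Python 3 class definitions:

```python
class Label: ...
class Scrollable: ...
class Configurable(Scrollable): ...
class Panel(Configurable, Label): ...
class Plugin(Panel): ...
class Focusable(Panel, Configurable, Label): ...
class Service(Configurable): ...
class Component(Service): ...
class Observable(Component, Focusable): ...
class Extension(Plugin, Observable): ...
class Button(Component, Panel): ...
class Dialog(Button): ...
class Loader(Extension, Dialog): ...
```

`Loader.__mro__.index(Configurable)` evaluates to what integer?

L[Loader] = Loader + merge(L[Extension], L[Dialog], [Extension Dialog])
  take Extension:  [Extension Plugin Observable Component Service Focusable Panel Configurable Scrollable Label object] + [Dialog Button Component Service Panel Configurable Scrollable Label object] + [Extension Dialog]
  take Plugin:  [Plugin Observable Component Service Focusable Panel Configurable Scrollable Label object] + [Dialog Button Component Service Panel Configurable Scrollable Label object] + [Dialog]
  take Observable:  [Observable Component Service Focusable Panel Configurable Scrollable Label object] + [Dialog Button Component Service Panel Configurable Scrollable Label object] + [Dialog]
  take Dialog:  [Component Service Focusable Panel Configurable Scrollable Label object] + [Dialog Button Component Service Panel Configurable Scrollable Label object] + [Dialog]
  take Button:  [Component Service Focusable Panel Configurable Scrollable Label object] + [Button Component Service Panel Configurable Scrollable Label object]
  take Component:  [Component Service Focusable Panel Configurable Scrollable Label object] + [Component Service Panel Configurable Scrollable Label object]
  take Service:  [Service Focusable Panel Configurable Scrollable Label object] + [Service Panel Configurable Scrollable Label object]
  take Focusable:  [Focusable Panel Configurable Scrollable Label object] + [Panel Configurable Scrollable Label object]
  take Panel:  [Panel Configurable Scrollable Label object] + [Panel Configurable Scrollable Label object]
  take Configurable:  [Configurable Scrollable Label object] + [Configurable Scrollable Label object]
  take Scrollable:  [Scrollable Label object] + [Scrollable Label object]
  take Label:  [Label object] + [Label object]
  take object:  [object] + [object]
MRO: Loader Extension Plugin Observable Dialog Button Component Service Focusable Panel Configurable Scrollable Label object
Configurable sits at index 10.

10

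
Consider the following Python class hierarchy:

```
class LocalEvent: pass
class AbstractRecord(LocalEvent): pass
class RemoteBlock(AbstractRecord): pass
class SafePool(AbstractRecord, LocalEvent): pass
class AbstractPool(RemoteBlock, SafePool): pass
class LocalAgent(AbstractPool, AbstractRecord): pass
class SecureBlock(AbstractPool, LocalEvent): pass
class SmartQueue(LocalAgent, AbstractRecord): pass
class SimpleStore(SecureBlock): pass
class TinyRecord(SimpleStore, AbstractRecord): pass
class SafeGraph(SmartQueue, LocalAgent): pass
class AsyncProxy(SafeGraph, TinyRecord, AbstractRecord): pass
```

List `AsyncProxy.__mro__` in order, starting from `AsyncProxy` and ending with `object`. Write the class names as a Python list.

L[AsyncProxy] = AsyncProxy + merge(L[SafeGraph], L[TinyRecord], L[AbstractRecord], [SafeGraph TinyRecord AbstractRecord])
  take SafeGraph:  [SafeGraph SmartQueue LocalAgent AbstractPool RemoteBlock SafePool AbstractRecord LocalEvent object] + [TinyRecord SimpleStore SecureBlock AbstractPool RemoteBlock SafePool AbstractRecord LocalEvent object] + [AbstractRecord LocalEvent object] + [SafeGraph TinyRecord AbstractRecord]
  take SmartQueue:  [SmartQueue LocalAgent AbstractPool RemoteBlock SafePool AbstractRecord LocalEvent object] + [TinyRecord SimpleStore SecureBlock AbstractPool RemoteBlock SafePool AbstractRecord LocalEvent object] + [AbstractRecord LocalEvent object] + [TinyRecord AbstractRecord]
  take LocalAgent:  [LocalAgent AbstractPool RemoteBlock SafePool AbstractRecord LocalEvent object] + [TinyRecord SimpleStore SecureBlock AbstractPool RemoteBlock SafePool AbstractRecord LocalEvent object] + [AbstractRecord LocalEvent object] + [TinyRecord AbstractRecord]
  take TinyRecord:  [AbstractPool RemoteBlock SafePool AbstractRecord LocalEvent object] + [TinyRecord SimpleStore SecureBlock AbstractPool RemoteBlock SafePool AbstractRecord LocalEvent object] + [AbstractRecord LocalEvent object] + [TinyRecord AbstractRecord]
  take SimpleStore:  [AbstractPool RemoteBlock SafePool AbstractRecord LocalEvent object] + [SimpleStore SecureBlock AbstractPool RemoteBlock SafePool AbstractRecord LocalEvent object] + [AbstractRecord LocalEvent object] + [AbstractRecord]
  take SecureBlock:  [AbstractPool RemoteBlock SafePool AbstractRecord LocalEvent object] + [SecureBlock AbstractPool RemoteBlock SafePool AbstractRecord LocalEvent object] + [AbstractRecord LocalEvent object] + [AbstractRecord]
  take AbstractPool:  [AbstractPool RemoteBlock SafePool AbstractRecord LocalEvent object] + [AbstractPool RemoteBlock SafePool AbstractRecord LocalEvent object] + [AbstractRecord LocalEvent object] + [AbstractRecord]
  take RemoteBlock:  [RemoteBlock SafePool AbstractRecord LocalEvent object] + [RemoteBlock SafePool AbstractRecord LocalEvent object] + [AbstractRecord LocalEvent object] + [AbstractRecord]
  take SafePool:  [SafePool AbstractRecord LocalEvent object] + [SafePool AbstractRecord LocalEvent object] + [AbstractRecord LocalEvent object] + [AbstractRecord]
  take AbstractRecord:  [AbstractRecord LocalEvent object] + [AbstractRecord LocalEvent object] + [AbstractRecord LocalEvent object] + [AbstractRecord]
  take LocalEvent:  [LocalEvent object] + [LocalEvent object] + [LocalEvent object]
  take object:  [object] + [object] + [object]

[AsyncProxy, SafeGraph, SmartQueue, LocalAgent, TinyRecord, SimpleStore, SecureBlock, AbstractPool, RemoteBlock, SafePool, AbstractRecord, LocalEvent, object]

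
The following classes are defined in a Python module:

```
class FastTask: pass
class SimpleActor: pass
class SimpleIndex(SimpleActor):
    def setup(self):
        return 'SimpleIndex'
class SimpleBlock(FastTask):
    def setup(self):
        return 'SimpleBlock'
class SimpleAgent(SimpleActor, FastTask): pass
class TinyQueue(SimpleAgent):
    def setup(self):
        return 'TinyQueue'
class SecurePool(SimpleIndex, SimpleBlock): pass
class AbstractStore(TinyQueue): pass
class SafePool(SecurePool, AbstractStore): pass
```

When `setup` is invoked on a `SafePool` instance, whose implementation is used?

SimpleIndex

L[SafePool] = SafePool + merge(L[SecurePool], L[AbstractStore], [SecurePool AbstractStore])
  take SecurePool:  [SecurePool SimpleIndex SimpleActor SimpleBlock FastTask object] + [AbstractStore TinyQueue SimpleAgent SimpleActor FastTask object] + [SecurePool AbstractStore]
  take SimpleIndex:  [SimpleIndex SimpleActor SimpleBlock FastTask object] + [AbstractStore TinyQueue SimpleAgent SimpleActor FastTask object] + [AbstractStore]
  take AbstractStore:  [SimpleActor SimpleBlock FastTask object] + [AbstractStore TinyQueue SimpleAgent SimpleActor FastTask object] + [AbstractStore]
  take TinyQueue:  [SimpleActor SimpleBlock FastTask object] + [TinyQueue SimpleAgent SimpleActor FastTask object]
  take SimpleAgent:  [SimpleActor SimpleBlock FastTask object] + [SimpleAgent SimpleActor FastTask object]
  take SimpleActor:  [SimpleActor SimpleBlock FastTask object] + [SimpleActor FastTask object]
  take SimpleBlock:  [SimpleBlock FastTask object] + [FastTask object]
  take FastTask:  [FastTask object] + [FastTask object]
  take object:  [object] + [object]
MRO: SafePool SecurePool SimpleIndex AbstractStore TinyQueue SimpleAgent SimpleActor SimpleBlock FastTask object
setup is defined in: SimpleBlock, SimpleIndex, TinyQueue. First along the MRO is SimpleIndex.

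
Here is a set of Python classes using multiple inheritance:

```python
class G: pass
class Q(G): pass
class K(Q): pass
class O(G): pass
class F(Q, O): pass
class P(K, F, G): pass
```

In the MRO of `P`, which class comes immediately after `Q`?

O

L[P] = P + merge(L[K], L[F], L[G], [K F G])
  take K:  [K Q G object] + [F Q O G object] + [G object] + [K F G]
  take F:  [Q G object] + [F Q O G object] + [G object] + [F G]
  take Q:  [Q G object] + [Q O G object] + [G object] + [G]
  take O:  [G object] + [O G object] + [G object] + [G]
  take G:  [G object] + [G object] + [G object] + [G]
  take object:  [object] + [object] + [object]
MRO: P K F Q O G object
Q is at position 3; next is O.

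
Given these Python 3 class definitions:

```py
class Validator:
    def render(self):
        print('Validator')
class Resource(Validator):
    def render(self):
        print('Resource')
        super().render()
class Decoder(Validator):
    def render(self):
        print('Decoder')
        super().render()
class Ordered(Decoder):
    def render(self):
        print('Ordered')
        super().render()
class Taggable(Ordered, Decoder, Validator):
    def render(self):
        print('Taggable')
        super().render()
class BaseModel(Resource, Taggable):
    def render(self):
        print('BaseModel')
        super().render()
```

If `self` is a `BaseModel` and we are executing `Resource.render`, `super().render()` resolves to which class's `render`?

Taggable

L[BaseModel] = BaseModel + merge(L[Resource], L[Taggable], [Resource Taggable])
  take Resource:  [Resource Validator object] + [Taggable Ordered Decoder Validator object] + [Resource Taggable]
  take Taggable:  [Validator object] + [Taggable Ordered Decoder Validator object] + [Taggable]
  take Ordered:  [Validator object] + [Ordered Decoder Validator object]
  take Decoder:  [Validator object] + [Decoder Validator object]
  take Validator:  [Validator object] + [Validator object]
  take object:  [object] + [object]
MRO: BaseModel Resource Taggable Ordered Decoder Validator object
super() in Resource.render on a BaseModel instance goes to the class after Resource in BaseModel's MRO: Taggable.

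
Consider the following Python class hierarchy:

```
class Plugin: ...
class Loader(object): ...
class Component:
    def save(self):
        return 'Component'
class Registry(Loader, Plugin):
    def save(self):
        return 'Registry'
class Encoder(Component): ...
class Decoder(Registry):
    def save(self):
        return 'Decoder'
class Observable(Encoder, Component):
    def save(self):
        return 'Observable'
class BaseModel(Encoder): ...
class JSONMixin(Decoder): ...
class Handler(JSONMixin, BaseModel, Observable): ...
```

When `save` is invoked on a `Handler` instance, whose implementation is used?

Decoder

L[Handler] = Handler + merge(L[JSONMixin], L[BaseModel], L[Observable], [JSONMixin BaseModel Observable])
  take JSONMixin:  [JSONMixin Decoder Registry Loader Plugin object] + [BaseModel Encoder Component object] + [Observable Encoder Component object] + [JSONMixin BaseModel Observable]
  take Decoder:  [Decoder Registry Loader Plugin object] + [BaseModel Encoder Component object] + [Observable Encoder Component object] + [BaseModel Observable]
  take Registry:  [Registry Loader Plugin object] + [BaseModel Encoder Component object] + [Observable Encoder Component object] + [BaseModel Observable]
  take Loader:  [Loader Plugin object] + [BaseModel Encoder Component object] + [Observable Encoder Component object] + [BaseModel Observable]
  take Plugin:  [Plugin object] + [BaseModel Encoder Component object] + [Observable Encoder Component object] + [BaseModel Observable]
  take BaseModel:  [object] + [BaseModel Encoder Component object] + [Observable Encoder Component object] + [BaseModel Observable]
  take Observable:  [object] + [Encoder Component object] + [Observable Encoder Component object] + [Observable]
  take Encoder:  [object] + [Encoder Component object] + [Encoder Component object]
  take Component:  [object] + [Component object] + [Component object]
  take object:  [object] + [object] + [object]
MRO: Handler JSONMixin Decoder Registry Loader Plugin BaseModel Observable Encoder Component object
save is defined in: Component, Decoder, Observable, Registry. First along the MRO is Decoder.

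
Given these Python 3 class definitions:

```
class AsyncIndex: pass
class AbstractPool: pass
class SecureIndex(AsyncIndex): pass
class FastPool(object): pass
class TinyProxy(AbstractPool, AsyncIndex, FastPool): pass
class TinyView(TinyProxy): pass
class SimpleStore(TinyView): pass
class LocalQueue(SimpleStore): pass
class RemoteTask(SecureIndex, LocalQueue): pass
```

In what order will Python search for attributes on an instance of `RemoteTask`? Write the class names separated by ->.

RemoteTask -> SecureIndex -> LocalQueue -> SimpleStore -> TinyView -> TinyProxy -> AbstractPool -> AsyncIndex -> FastPool -> object

L[RemoteTask] = RemoteTask + merge(L[SecureIndex], L[LocalQueue], [SecureIndex LocalQueue])
  take SecureIndex:  [SecureIndex AsyncIndex object] + [LocalQueue SimpleStore TinyView TinyProxy AbstractPool AsyncIndex FastPool object] + [SecureIndex LocalQueue]
  take LocalQueue:  [AsyncIndex object] + [LocalQueue SimpleStore TinyView TinyProxy AbstractPool AsyncIndex FastPool object] + [LocalQueue]
  take SimpleStore:  [AsyncIndex object] + [SimpleStore TinyView TinyProxy AbstractPool AsyncIndex FastPool object]
  take TinyView:  [AsyncIndex object] + [TinyView TinyProxy AbstractPool AsyncIndex FastPool object]
  take TinyProxy:  [AsyncIndex object] + [TinyProxy AbstractPool AsyncIndex FastPool object]
  take AbstractPool:  [AsyncIndex object] + [AbstractPool AsyncIndex FastPool object]
  take AsyncIndex:  [AsyncIndex object] + [AsyncIndex FastPool object]
  take FastPool:  [object] + [FastPool object]
  take object:  [object] + [object]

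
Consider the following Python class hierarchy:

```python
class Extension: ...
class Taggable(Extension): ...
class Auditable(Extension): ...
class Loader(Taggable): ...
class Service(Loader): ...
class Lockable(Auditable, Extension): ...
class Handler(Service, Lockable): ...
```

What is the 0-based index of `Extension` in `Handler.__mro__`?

L[Handler] = Handler + merge(L[Service], L[Lockable], [Service Lockable])
  take Service:  [Service Loader Taggable Extension object] + [Lockable Auditable Extension object] + [Service Lockable]
  take Loader:  [Loader Taggable Extension object] + [Lockable Auditable Extension object] + [Lockable]
  take Taggable:  [Taggable Extension object] + [Lockable Auditable Extension object] + [Lockable]
  take Lockable:  [Extension object] + [Lockable Auditable Extension object] + [Lockable]
  take Auditable:  [Extension object] + [Auditable Extension object]
  take Extension:  [Extension object] + [Extension object]
  take object:  [object] + [object]
MRO: Handler Service Loader Taggable Lockable Auditable Extension object
Extension sits at index 6.

6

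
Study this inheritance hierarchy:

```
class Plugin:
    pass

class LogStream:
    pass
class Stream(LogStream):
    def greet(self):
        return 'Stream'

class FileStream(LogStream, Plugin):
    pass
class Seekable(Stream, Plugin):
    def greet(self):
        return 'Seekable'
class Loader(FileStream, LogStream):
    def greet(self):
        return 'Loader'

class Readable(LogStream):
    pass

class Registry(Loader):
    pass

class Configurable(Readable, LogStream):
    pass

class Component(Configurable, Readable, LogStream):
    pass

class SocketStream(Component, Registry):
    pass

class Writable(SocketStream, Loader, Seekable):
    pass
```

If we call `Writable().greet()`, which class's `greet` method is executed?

Loader

L[Writable] = Writable + merge(L[SocketStream], L[Loader], L[Seekable], [SocketStream Loader Seekable])
  take SocketStream:  [SocketStream Component Configurable Readable Registry Loader FileStream LogStream Plugin object] + [Loader FileStream LogStream Plugin object] + [Seekable Stream LogStream Plugin object] + [SocketStream Loader Seekable]
  take Component:  [Component Configurable Readable Registry Loader FileStream LogStream Plugin object] + [Loader FileStream LogStream Plugin object] + [Seekable Stream LogStream Plugin object] + [Loader Seekable]
  take Configurable:  [Configurable Readable Registry Loader FileStream LogStream Plugin object] + [Loader FileStream LogStream Plugin object] + [Seekable Stream LogStream Plugin object] + [Loader Seekable]
  take Readable:  [Readable Registry Loader FileStream LogStream Plugin object] + [Loader FileStream LogStream Plugin object] + [Seekable Stream LogStream Plugin object] + [Loader Seekable]
  take Registry:  [Registry Loader FileStream LogStream Plugin object] + [Loader FileStream LogStream Plugin object] + [Seekable Stream LogStream Plugin object] + [Loader Seekable]
  take Loader:  [Loader FileStream LogStream Plugin object] + [Loader FileStream LogStream Plugin object] + [Seekable Stream LogStream Plugin object] + [Loader Seekable]
  take FileStream:  [FileStream LogStream Plugin object] + [FileStream LogStream Plugin object] + [Seekable Stream LogStream Plugin object] + [Seekable]
  take Seekable:  [LogStream Plugin object] + [LogStream Plugin object] + [Seekable Stream LogStream Plugin object] + [Seekable]
  take Stream:  [LogStream Plugin object] + [LogStream Plugin object] + [Stream LogStream Plugin object]
  take LogStream:  [LogStream Plugin object] + [LogStream Plugin object] + [LogStream Plugin object]
  take Plugin:  [Plugin object] + [Plugin object] + [Plugin object]
  take object:  [object] + [object] + [object]
MRO: Writable SocketStream Component Configurable Readable Registry Loader FileStream Seekable Stream LogStream Plugin object
greet is defined in: Loader, Seekable, Stream. First along the MRO is Loader.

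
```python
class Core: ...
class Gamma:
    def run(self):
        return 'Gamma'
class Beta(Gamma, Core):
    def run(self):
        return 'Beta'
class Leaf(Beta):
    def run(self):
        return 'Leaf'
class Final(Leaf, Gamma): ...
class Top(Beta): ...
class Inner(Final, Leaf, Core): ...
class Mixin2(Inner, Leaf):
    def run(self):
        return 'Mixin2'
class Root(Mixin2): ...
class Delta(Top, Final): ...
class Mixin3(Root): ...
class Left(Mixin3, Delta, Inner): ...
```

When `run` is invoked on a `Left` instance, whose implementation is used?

L[Left] = Left + merge(L[Mixin3], L[Delta], L[Inner], [Mixin3 Delta Inner])
  take Mixin3:  [Mixin3 Root Mixin2 Inner Final Leaf Beta Gamma Core object] + [Delta Top Final Leaf Beta Gamma Core object] + [Inner Final Leaf Beta Gamma Core object] + [Mixin3 Delta Inner]
  take Root:  [Root Mixin2 Inner Final Leaf Beta Gamma Core object] + [Delta Top Final Leaf Beta Gamma Core object] + [Inner Final Leaf Beta Gamma Core object] + [Delta Inner]
  take Mixin2:  [Mixin2 Inner Final Leaf Beta Gamma Core object] + [Delta Top Final Leaf Beta Gamma Core object] + [Inner Final Leaf Beta Gamma Core object] + [Delta Inner]
  take Delta:  [Inner Final Leaf Beta Gamma Core object] + [Delta Top Final Leaf Beta Gamma Core object] + [Inner Final Leaf Beta Gamma Core object] + [Delta Inner]
  take Inner:  [Inner Final Leaf Beta Gamma Core object] + [Top Final Leaf Beta Gamma Core object] + [Inner Final Leaf Beta Gamma Core object] + [Inner]
  take Top:  [Final Leaf Beta Gamma Core object] + [Top Final Leaf Beta Gamma Core object] + [Final Leaf Beta Gamma Core object]
  take Final:  [Final Leaf Beta Gamma Core object] + [Final Leaf Beta Gamma Core object] + [Final Leaf Beta Gamma Core object]
  take Leaf:  [Leaf Beta Gamma Core object] + [Leaf Beta Gamma Core object] + [Leaf Beta Gamma Core object]
  take Beta:  [Beta Gamma Core object] + [Beta Gamma Core object] + [Beta Gamma Core object]
  take Gamma:  [Gamma Core object] + [Gamma Core object] + [Gamma Core object]
  take Core:  [Core object] + [Core object] + [Core object]
  take object:  [object] + [object] + [object]
MRO: Left Mixin3 Root Mixin2 Delta Inner Top Final Leaf Beta Gamma Core object
run is defined in: Beta, Gamma, Leaf, Mixin2. First along the MRO is Mixin2.

Mixin2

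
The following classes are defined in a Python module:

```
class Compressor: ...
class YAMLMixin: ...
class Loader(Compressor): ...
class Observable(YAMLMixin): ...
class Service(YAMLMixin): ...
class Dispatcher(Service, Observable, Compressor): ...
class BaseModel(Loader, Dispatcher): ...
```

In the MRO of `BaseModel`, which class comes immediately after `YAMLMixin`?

L[BaseModel] = BaseModel + merge(L[Loader], L[Dispatcher], [Loader Dispatcher])
  take Loader:  [Loader Compressor object] + [Dispatcher Service Observable YAMLMixin Compressor object] + [Loader Dispatcher]
  take Dispatcher:  [Compressor object] + [Dispatcher Service Observable YAMLMixin Compressor object] + [Dispatcher]
  take Service:  [Compressor object] + [Service Observable YAMLMixin Compressor object]
  take Observable:  [Compressor object] + [Observable YAMLMixin Compressor object]
  take YAMLMixin:  [Compressor object] + [YAMLMixin Compressor object]
  take Compressor:  [Compressor object] + [Compressor object]
  take object:  [object] + [object]
MRO: BaseModel Loader Dispatcher Service Observable YAMLMixin Compressor object
YAMLMixin is at position 5; next is Compressor.

Compressor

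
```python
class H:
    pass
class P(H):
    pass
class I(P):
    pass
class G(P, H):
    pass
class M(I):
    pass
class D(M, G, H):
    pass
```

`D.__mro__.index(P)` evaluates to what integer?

4

L[D] = D + merge(L[M], L[G], L[H], [M G H])
  take M:  [M I P H object] + [G P H object] + [H object] + [M G H]
  take I:  [I P H object] + [G P H object] + [H object] + [G H]
  take G:  [P H object] + [G P H object] + [H object] + [G H]
  take P:  [P H object] + [P H object] + [H object] + [H]
  take H:  [H object] + [H object] + [H object] + [H]
  take object:  [object] + [object] + [object]
MRO: D M I G P H object
P sits at index 4.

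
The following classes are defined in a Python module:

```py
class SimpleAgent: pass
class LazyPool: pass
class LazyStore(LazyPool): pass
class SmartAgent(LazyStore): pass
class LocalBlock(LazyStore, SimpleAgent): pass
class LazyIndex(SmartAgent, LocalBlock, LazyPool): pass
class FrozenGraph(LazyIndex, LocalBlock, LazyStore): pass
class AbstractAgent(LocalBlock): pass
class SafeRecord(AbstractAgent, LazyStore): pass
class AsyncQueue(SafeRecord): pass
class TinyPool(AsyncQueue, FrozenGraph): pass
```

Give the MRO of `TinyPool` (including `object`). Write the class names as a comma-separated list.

TinyPool, AsyncQueue, SafeRecord, AbstractAgent, FrozenGraph, LazyIndex, SmartAgent, LocalBlock, LazyStore, LazyPool, SimpleAgent, object

L[TinyPool] = TinyPool + merge(L[AsyncQueue], L[FrozenGraph], [AsyncQueue FrozenGraph])
  take AsyncQueue:  [AsyncQueue SafeRecord AbstractAgent LocalBlock LazyStore LazyPool SimpleAgent object] + [FrozenGraph LazyIndex SmartAgent LocalBlock LazyStore LazyPool SimpleAgent object] + [AsyncQueue FrozenGraph]
  take SafeRecord:  [SafeRecord AbstractAgent LocalBlock LazyStore LazyPool SimpleAgent object] + [FrozenGraph LazyIndex SmartAgent LocalBlock LazyStore LazyPool SimpleAgent object] + [FrozenGraph]
  take AbstractAgent:  [AbstractAgent LocalBlock LazyStore LazyPool SimpleAgent object] + [FrozenGraph LazyIndex SmartAgent LocalBlock LazyStore LazyPool SimpleAgent object] + [FrozenGraph]
  take FrozenGraph:  [LocalBlock LazyStore LazyPool SimpleAgent object] + [FrozenGraph LazyIndex SmartAgent LocalBlock LazyStore LazyPool SimpleAgent object] + [FrozenGraph]
  take LazyIndex:  [LocalBlock LazyStore LazyPool SimpleAgent object] + [LazyIndex SmartAgent LocalBlock LazyStore LazyPool SimpleAgent object]
  take SmartAgent:  [LocalBlock LazyStore LazyPool SimpleAgent object] + [SmartAgent LocalBlock LazyStore LazyPool SimpleAgent object]
  take LocalBlock:  [LocalBlock LazyStore LazyPool SimpleAgent object] + [LocalBlock LazyStore LazyPool SimpleAgent object]
  take LazyStore:  [LazyStore LazyPool SimpleAgent object] + [LazyStore LazyPool SimpleAgent object]
  take LazyPool:  [LazyPool SimpleAgent object] + [LazyPool SimpleAgent object]
  take SimpleAgent:  [SimpleAgent object] + [SimpleAgent object]
  take object:  [object] + [object]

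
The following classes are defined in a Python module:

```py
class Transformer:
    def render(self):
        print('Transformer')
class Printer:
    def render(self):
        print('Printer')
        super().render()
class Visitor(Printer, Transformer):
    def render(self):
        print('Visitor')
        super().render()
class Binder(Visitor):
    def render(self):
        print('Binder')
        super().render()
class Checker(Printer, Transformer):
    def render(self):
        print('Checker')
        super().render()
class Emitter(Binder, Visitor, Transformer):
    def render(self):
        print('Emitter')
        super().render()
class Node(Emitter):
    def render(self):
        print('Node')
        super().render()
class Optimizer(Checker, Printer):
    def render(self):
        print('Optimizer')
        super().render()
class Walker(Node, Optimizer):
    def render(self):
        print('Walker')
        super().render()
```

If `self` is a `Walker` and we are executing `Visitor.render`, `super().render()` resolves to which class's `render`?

Optimizer

L[Walker] = Walker + merge(L[Node], L[Optimizer], [Node Optimizer])
  take Node:  [Node Emitter Binder Visitor Printer Transformer object] + [Optimizer Checker Printer Transformer object] + [Node Optimizer]
  take Emitter:  [Emitter Binder Visitor Printer Transformer object] + [Optimizer Checker Printer Transformer object] + [Optimizer]
  take Binder:  [Binder Visitor Printer Transformer object] + [Optimizer Checker Printer Transformer object] + [Optimizer]
  take Visitor:  [Visitor Printer Transformer object] + [Optimizer Checker Printer Transformer object] + [Optimizer]
  take Optimizer:  [Printer Transformer object] + [Optimizer Checker Printer Transformer object] + [Optimizer]
  take Checker:  [Printer Transformer object] + [Checker Printer Transformer object]
  take Printer:  [Printer Transformer object] + [Printer Transformer object]
  take Transformer:  [Transformer object] + [Transformer object]
  take object:  [object] + [object]
MRO: Walker Node Emitter Binder Visitor Optimizer Checker Printer Transformer object
super() in Visitor.render on a Walker instance goes to the class after Visitor in Walker's MRO: Optimizer.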